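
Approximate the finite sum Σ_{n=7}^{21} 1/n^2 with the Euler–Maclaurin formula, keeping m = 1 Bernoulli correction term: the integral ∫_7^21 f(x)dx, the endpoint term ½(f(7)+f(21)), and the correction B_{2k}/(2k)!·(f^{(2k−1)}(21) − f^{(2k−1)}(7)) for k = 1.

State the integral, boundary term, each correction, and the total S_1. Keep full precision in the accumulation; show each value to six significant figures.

Integral: ∫_7^21 1/x^2 dx = 0.0952381.
Boundary: ½(f(7) + f(21)) = ½(0.0204082 + 0.00226757) = 0.0113379.
Running total after boundary: 0.106576.
k=1: B_{2}/(2)! × [f^{(1)}(21) − f^{(1)}(7)] = 1/12 × (-0.000215959 − (-0.00583090)) = 0.000467912.

S_1 ≈ 0.107044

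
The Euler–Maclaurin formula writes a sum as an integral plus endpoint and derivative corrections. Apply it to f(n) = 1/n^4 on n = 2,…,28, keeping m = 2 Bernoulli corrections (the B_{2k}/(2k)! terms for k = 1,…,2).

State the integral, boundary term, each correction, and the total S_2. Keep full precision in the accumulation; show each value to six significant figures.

The integral term ∫_2^28 1/x^4 dx = 0.0416515.
Endpoint term: (f(2) + f(28))/2 = (0.0625000 + 1.62693e-06)/2 = 0.0312508.
Running total after boundary: 0.0729023.
k=1: B_{2}/(2)! × [f^{(1)}(28) − f^{(1)}(2)] = 1/12 × (-2.32418e-07 − (-0.125000)) = 0.0104166.
After k=1: 0.0833189.
k=2: B_{4}/(4)! × [f^{(3)}(28) − f^{(3)}(2)] = −1/720 × (-8.89355e-09 − (-0.937500)) = -0.00130208.

S_2 ≈ 0.0820169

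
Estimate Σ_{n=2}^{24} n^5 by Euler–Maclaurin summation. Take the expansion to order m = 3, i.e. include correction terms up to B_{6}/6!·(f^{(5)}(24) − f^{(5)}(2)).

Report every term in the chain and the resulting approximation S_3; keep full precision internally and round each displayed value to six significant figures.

S_3 ≈ 3.59700e+07

The integral term ∫_2^24 x^5 dx = 3.18505e+07.
Endpoint term: (f(2) + f(24))/2 = (32.0000 + 7.96262e+06)/2 = 3.98133e+06.
Running total after boundary: 3.58318e+07.
k=1: B_{2}/(2)! × [f^{(1)}(24) − f^{(1)}(2)] = 1/12 × (1.65888e+06 − 80.0000) = 138233.
After k=1: 3.59700e+07.
k=2: B_{4}/(4)! × [f^{(3)}(24) − f^{(3)}(2)] = −1/720 × (34560.0 − 240.000) = -47.6667.
After k=2: 3.59700e+07.
k=3: B_{6}/(6)! × [f^{(5)}(24) − f^{(5)}(2)] = 1/30240 × (120.000 − 120.000) = 0.00000.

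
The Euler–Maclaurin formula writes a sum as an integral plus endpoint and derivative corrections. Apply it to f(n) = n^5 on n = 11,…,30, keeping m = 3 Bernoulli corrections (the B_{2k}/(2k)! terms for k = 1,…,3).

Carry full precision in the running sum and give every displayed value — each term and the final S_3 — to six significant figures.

The integral term ∫_11^30 x^5 dx = 1.21205e+08.
Boundary: ½(f(11) + f(30)) = ½(161051 + 2.43000e+07) = 1.22305e+07.
So far: 1.33435e+08.
Order-1 term: 1/12 · (4.05000e+06 − 73205.0) = 331400.
After k=1: 1.33767e+08.
Order-2 term: −1/720 · (54000.0 − 7260.00) = -64.9167.
After k=2: 1.33767e+08.
Order-3 term: 1/30240 · (120.000 − 120.000) = 0.00000.

S_3 ≈ 1.33767e+08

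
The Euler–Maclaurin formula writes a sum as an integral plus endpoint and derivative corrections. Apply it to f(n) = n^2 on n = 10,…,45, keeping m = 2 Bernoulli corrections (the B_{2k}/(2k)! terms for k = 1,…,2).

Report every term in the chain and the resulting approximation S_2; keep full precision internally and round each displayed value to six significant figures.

The integral term ∫_10^45 x^2 dx = 30041.7.
Endpoint term: (f(10) + f(45))/2 = (100.000 + 2025.00)/2 = 1062.50.
So far: 31104.2.
Correction k=1: B_{2}/2! · (f^{(1)}(45) − f^{(1)}(10)) = 1/12 · (90.0000 − 20.0000) = 5.83333.
Partial sum through k=1: 31110.0.
Correction k=2: B_{4}/4! · (f^{(3)}(45) − f^{(3)}(10)) = −1/720 · (0.00000 − 0.00000) = 0.00000.

S_2 ≈ 31110.0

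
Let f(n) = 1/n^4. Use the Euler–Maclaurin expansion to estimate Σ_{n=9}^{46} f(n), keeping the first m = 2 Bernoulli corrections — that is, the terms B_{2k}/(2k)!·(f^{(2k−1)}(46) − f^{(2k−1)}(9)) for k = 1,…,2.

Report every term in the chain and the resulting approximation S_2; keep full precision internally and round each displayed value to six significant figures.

S_2 ≈ 0.000535751

∫_9^46 1/x^4 dx evaluates to 0.000453823.
Endpoint term: (f(9) + f(46))/2 = (0.000152416 + 2.23341e-07)/2 = 7.63196e-05.
Running total after boundary: 0.000530142.
Order-1 term: 1/12 · (-1.94210e-08 − (-6.77404e-05)) = 5.64341e-06.
Running total after k=1: 0.000535786.
Order-2 term: −1/720 · (-2.75345e-10 − (-2.50890e-05)) = -3.48455e-08.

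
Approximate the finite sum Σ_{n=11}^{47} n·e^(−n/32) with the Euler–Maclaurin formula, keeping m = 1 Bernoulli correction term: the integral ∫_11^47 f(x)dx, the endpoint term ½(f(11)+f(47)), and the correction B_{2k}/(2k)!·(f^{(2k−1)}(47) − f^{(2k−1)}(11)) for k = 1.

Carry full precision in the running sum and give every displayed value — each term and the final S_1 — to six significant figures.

S_1 ≈ 403.014

∫_11^47 x·e^(−x/32) dx evaluates to 393.751.
Endpoint term: (f(11) + f(47))/2 = (7.80017 + 10.8200)/2 = 9.31009.
So far: 403.062.
Correction k=1: B_{2}/2! · (f^{(1)}(47) − f^{(1)}(11)) = 1/12 · (-0.107912 − 0.465351) = -0.0477719.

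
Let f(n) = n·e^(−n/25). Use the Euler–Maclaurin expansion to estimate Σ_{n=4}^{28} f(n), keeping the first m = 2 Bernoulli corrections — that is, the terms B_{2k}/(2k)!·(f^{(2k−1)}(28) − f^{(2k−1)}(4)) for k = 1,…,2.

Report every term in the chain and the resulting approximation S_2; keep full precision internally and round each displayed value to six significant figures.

S_2 ≈ 191.693

The integral term ∫_4^28 x·e^(−x/25) dx = 185.484.
Endpoint term: (f(4) + f(28))/2 = (3.40858 + 9.13583)/2 = 6.27220.
Running total after boundary: 191.756.
Correction k=1: B_{2}/2! · (f^{(1)}(28) − f^{(1)}(4)) = 1/12 · (-0.0391536 − 0.715801) = -0.0629129.
Partial sum through k=1: 191.693.
Correction k=2: B_{4}/4! · (f^{(3)}(28) − f^{(3)}(4)) = −1/720 · (0.000981450 − 0.00387214) = 4.01485e-06.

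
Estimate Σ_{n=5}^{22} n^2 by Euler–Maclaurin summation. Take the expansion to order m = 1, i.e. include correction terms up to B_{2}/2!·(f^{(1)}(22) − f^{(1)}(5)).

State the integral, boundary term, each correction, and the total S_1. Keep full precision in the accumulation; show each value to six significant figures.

The integral term ∫_5^22 x^2 dx = 3507.67.
Boundary: ½(f(5) + f(22)) = ½(25.0000 + 484.000) = 254.500.
Running total after boundary: 3762.17.
k=1: B_{2}/(2)! × [f^{(1)}(22) − f^{(1)}(5)] = 1/12 × (44.0000 − 10.0000) = 2.83333.

S_1 ≈ 3765.00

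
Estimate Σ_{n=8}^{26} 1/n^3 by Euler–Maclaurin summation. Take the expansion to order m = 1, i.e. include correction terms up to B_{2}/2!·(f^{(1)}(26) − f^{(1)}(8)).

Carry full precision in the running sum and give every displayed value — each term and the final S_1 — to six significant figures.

S_1 ≈ 0.00813835

Integral: ∫_8^26 1/x^3 dx = 0.00707286.
Endpoint term: (f(8) + f(26))/2 = (0.00195312 + 5.68958e-05)/2 = 0.00100501.
Integral + boundary = 0.00807787.
k=1: B_{2}/(2)! × [f^{(1)}(26) − f^{(1)}(8)] = 1/12 × (-6.56490e-06 − (-0.000732422)) = 6.04881e-05.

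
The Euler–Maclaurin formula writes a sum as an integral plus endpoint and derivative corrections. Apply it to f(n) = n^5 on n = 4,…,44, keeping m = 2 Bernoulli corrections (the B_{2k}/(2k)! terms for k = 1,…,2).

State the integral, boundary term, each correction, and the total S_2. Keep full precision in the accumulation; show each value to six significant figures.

The integral term ∫_4^44 x^5 dx = 1.20938e+09.
½[f(4) + f(44)] = ½[1024.00 + 1.64916e+08] = 8.24586e+07.
Integral + boundary = 1.29184e+09.
Order-1 term: 1/12 · (1.87405e+07 − 1280.00) = 1.56160e+06.
After k=1: 1.29341e+09.
Order-2 term: −1/720 · (116160 − 960.000) = -160.000.

S_2 ≈ 1.29341e+09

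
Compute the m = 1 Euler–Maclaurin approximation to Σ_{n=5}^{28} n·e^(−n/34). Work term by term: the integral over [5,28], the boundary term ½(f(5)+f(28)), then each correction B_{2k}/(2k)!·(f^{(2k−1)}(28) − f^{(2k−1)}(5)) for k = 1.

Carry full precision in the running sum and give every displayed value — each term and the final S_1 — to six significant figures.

S_1 ≈ 227.749

∫_5^28 x·e^(−x/34) dx evaluates to 219.502.
Boundary: ½(f(5) + f(28)) = ½(4.31622 + 12.2886) = 8.30243.
Integral + boundary = 227.804.
Order-1 term: 1/12 · (0.0774494 − 0.736296) = -0.0549039.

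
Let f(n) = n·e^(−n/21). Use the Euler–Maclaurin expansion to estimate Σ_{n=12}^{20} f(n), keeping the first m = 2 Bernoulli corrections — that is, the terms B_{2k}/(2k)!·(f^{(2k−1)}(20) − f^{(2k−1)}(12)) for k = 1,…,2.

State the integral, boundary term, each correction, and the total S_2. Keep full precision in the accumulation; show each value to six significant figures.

S_2 ≈ 66.3854

∫_12^20 x·e^(−x/21) dx evaluates to 59.1575.
Boundary: ½(f(12) + f(20)) = ½(6.77662 + 7.71643) = 7.24652.
Integral + boundary = 66.4040.
k=1: B_{2}/(2)! × [f^{(1)}(20) − f^{(1)}(12)] = 1/12 × (0.0183724 − 0.242022) = -0.0186375.
After k=1: 66.3854.
k=2: B_{4}/(4)! × [f^{(3)}(20) − f^{(3)}(12)] = −1/720 × (0.00179142 − 0.00310988) = 1.83120e-06.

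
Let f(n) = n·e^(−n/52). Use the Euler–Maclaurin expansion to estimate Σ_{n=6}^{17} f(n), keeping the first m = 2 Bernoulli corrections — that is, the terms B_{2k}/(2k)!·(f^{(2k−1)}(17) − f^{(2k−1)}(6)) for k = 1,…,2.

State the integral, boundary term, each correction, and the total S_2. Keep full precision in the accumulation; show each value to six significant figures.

S_2 ≈ 108.657

The integral term ∫_6^17 x·e^(−x/52) dx = 99.8790.
Boundary: ½(f(6) + f(17)) = ½(5.34614 + 12.2594) = 8.80275.
Running total after boundary: 108.682.
Correction k=1: B_{2}/2! · (f^{(1)}(17) − f^{(1)}(6)) = 1/12 · (0.485382 − 0.788213) = -0.0252359.
Partial sum through k=1: 108.657.
Correction k=2: B_{4}/4! · (f^{(3)}(17) − f^{(3)}(6)) = −1/720 · (0.000712892 − 0.000950540) = 3.30066e-07.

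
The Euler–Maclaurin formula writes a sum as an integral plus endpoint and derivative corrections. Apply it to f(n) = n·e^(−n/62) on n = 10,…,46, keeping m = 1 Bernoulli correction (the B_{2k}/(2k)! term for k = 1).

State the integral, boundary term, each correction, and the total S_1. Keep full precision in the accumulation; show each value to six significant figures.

S_1 ≈ 625.646

The integral term ∫_10^46 x·e^(−x/62) dx = 610.487.
½[f(10) + f(46)] = ½[8.51045 + 21.9048] = 15.2076.
So far: 625.695.
k=1: B_{2}/(2)! × [f^{(1)}(46) − f^{(1)}(10)] = 1/12 × (0.122888 − 0.713780) = -0.0492410.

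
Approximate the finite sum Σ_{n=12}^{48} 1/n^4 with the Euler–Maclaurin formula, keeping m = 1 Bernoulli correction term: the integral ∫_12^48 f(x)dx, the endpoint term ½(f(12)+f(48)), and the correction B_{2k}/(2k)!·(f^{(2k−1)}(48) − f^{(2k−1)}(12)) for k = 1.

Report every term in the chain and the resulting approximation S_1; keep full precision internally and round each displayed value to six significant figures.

The integral term ∫_12^48 1/x^4 dx = 0.000189887.
Boundary: ½(f(12) + f(48)) = ½(4.82253e-05 + 1.88380e-07) = 2.42068e-05.
So far: 0.000214094.
k=1: B_{2}/(2)! × [f^{(1)}(48) − f^{(1)}(12)] = 1/12 × (-1.56983e-08 − (-1.60751e-05)) = 1.33828e-06.

S_1 ≈ 0.000215432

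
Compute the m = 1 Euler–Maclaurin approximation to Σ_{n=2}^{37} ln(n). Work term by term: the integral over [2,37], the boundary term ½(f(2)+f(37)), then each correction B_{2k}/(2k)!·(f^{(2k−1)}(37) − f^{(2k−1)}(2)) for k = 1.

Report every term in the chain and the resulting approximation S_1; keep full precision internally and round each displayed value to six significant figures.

S_1 ≈ 99.3303

The integral term ∫_2^37 ln(x) dx = 97.2177.
½[f(2) + f(37)] = ½[0.693147 + 3.61092] = 2.15203.
Running total after boundary: 99.3697.
k=1: B_{2}/(2)! × [f^{(1)}(37) − f^{(1)}(2)] = 1/12 × (0.0270270 − 0.500000) = -0.0394144.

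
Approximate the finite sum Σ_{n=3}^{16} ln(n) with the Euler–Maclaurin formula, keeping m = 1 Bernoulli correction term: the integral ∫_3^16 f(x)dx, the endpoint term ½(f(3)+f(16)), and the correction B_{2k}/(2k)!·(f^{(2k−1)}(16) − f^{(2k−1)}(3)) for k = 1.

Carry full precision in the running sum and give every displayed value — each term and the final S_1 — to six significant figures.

S_1 ≈ 29.9786

The integral term ∫_3^16 ln(x) dx = 28.0656.
½[f(3) + f(16)] = ½[1.09861 + 2.77259] = 1.93560.
Integral + boundary = 30.0012.
k=1: B_{2}/(2)! × [f^{(1)}(16) − f^{(1)}(3)] = 1/12 × (0.0625000 − 0.333333) = -0.0225694.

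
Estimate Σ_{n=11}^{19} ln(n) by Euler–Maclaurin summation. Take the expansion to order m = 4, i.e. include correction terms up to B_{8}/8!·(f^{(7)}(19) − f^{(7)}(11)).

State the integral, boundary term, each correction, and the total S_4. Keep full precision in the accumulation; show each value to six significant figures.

Integral: ∫_11^19 ln(x) dx = 21.5675.
½[f(11) + f(19)] = ½[2.39790 + 2.94444] = 2.67117.
Integral + boundary = 24.2387.
k=1: B_{2}/(2)! × [f^{(1)}(19) − f^{(1)}(11)] = 1/12 × (0.0526316 − 0.0909091) = -0.00318979.
Running total after k=1: 24.2355.
k=2: B_{4}/(4)! × [f^{(3)}(19) − f^{(3)}(11)] = −1/720 × (0.000291588 − 0.00150263) = 1.68200e-06.
Running total after k=2: 24.2355.
k=3: B_{6}/(6)! × [f^{(5)}(19) − f^{(5)}(11)] = 1/30240 × (9.69267e-06 − 0.000149021) = -4.60742e-09.
Running total after k=3: 24.2355.
k=4: B_{8}/(8)! × [f^{(7)}(19) − f^{(7)}(11)] = −1/1209600 × (8.05485e-07 − 3.69474e-05) = 2.98792e-11.

S_4 ≈ 24.2355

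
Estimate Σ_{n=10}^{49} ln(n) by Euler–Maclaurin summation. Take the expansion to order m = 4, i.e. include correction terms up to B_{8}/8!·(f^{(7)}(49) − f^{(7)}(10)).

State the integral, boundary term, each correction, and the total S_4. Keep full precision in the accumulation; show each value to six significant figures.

The integral term ∫_10^49 ln(x) dx = 128.673.
½[f(10) + f(49)] = ½[2.30259 + 3.89182] = 3.09720.
Running total after boundary: 131.771.
Correction k=1: B_{2}/2! · (f^{(1)}(49) − f^{(1)}(10)) = 1/12 · (0.0204082 − 0.100000) = -0.00663265.
After k=1: 131.764.
Correction k=2: B_{4}/4! · (f^{(3)}(49) − f^{(3)}(10)) = −1/720 · (1.69997e-05 − 0.00200000) = 2.75417e-06.
After k=2: 131.764.
Correction k=3: B_{6}/6! · (f^{(5)}(49) − f^{(5)}(10)) = 1/30240 · (8.49632e-08 − 0.000240000) = -7.93370e-09.
After k=3: 131.764.
Correction k=4: B_{8}/8! · (f^{(7)}(49) − f^{(7)}(10)) = −1/1209600 · (1.06160e-09 − 7.20000e-05) = 5.95229e-11.

S_4 ≈ 131.764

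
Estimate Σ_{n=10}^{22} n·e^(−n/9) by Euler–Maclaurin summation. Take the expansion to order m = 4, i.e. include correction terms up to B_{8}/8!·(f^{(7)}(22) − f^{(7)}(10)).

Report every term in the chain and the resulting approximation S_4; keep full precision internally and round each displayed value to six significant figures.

S_4 ≈ 34.6751

∫_10^22 x·e^(−x/9) dx evaluates to 32.0820.
Boundary: ½(f(10) + f(22)) = ½(3.29193 + 1.90904) = 2.60048.
So far: 34.6824.
Correction k=1: B_{2}/2! · (f^{(1)}(22) − f^{(1)}(10)) = 1/12 · (-0.125341 − (-0.0365770)) = -0.00739697.
Partial sum through k=1: 34.6750.
Correction k=2: B_{4}/4! · (f^{(3)}(22) − f^{(3)}(10)) = −1/720 · (0.000595160 − 0.00767665) = 9.83541e-06.
Partial sum through k=2: 34.6751.
Correction k=3: B_{6}/6! · (f^{(5)}(22) − f^{(5)}(10)) = 1/30240 · (3.37992e-05 − 0.000195122) = -5.33475e-09.
Partial sum through k=3: 34.6751.
Correction k=4: B_{8}/8! · (f^{(7)}(22) − f^{(7)}(10)) = −1/1209600 · (7.43837e-07 − 3.64778e-06) = 2.40075e-12.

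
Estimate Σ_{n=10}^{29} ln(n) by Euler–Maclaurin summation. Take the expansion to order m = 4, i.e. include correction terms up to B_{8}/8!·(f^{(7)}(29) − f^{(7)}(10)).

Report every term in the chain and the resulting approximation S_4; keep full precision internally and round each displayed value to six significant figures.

∫_10^29 ln(x) dx evaluates to 55.6257.
½[f(10) + f(29)] = ½[2.30259 + 3.36730] = 2.83494.
Integral + boundary = 58.4607.
Correction k=1: B_{2}/2! · (f^{(1)}(29) − f^{(1)}(10)) = 1/12 · (0.0344828 − 0.100000) = -0.00545977.
After k=1: 58.4552.
Correction k=2: B_{4}/4! · (f^{(3)}(29) − f^{(3)}(10)) = −1/720 · (8.20042e-05 − 0.00200000) = 2.66388e-06.
After k=2: 58.4552.
Correction k=3: B_{6}/6! · (f^{(5)}(29) − f^{(5)}(10)) = 1/30240 · (1.17010e-06 − 0.000240000) = -7.89781e-09.
After k=3: 58.4552.
Correction k=4: B_{8}/8! · (f^{(7)}(29) − f^{(7)}(10)) = −1/1209600 · (4.17394e-08 − 7.20000e-05) = 5.94893e-11.

S_4 ≈ 58.4552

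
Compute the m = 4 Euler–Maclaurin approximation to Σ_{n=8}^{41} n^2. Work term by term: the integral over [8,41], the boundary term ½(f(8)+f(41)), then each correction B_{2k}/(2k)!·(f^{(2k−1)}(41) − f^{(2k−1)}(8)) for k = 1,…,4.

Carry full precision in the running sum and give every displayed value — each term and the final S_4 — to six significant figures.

S_4 ≈ 23681.0

The integral term ∫_8^41 x^2 dx = 22803.0.
Boundary: ½(f(8) + f(41)) = ½(64.0000 + 1681.00) = 872.500.
So far: 23675.5.
k=1: B_{2}/(2)! × [f^{(1)}(41) − f^{(1)}(8)] = 1/12 × (82.0000 − 16.0000) = 5.50000.
Partial sum through k=1: 23681.0.
k=2: B_{4}/(4)! × [f^{(3)}(41) − f^{(3)}(8)] = −1/720 × (0.00000 − 0.00000) = 0.00000.
Partial sum through k=2: 23681.0.
k=3: B_{6}/(6)! × [f^{(5)}(41) − f^{(5)}(8)] = 1/30240 × (0.00000 − 0.00000) = 0.00000.
Partial sum through k=3: 23681.0.
k=4: B_{8}/(8)! × [f^{(7)}(41) − f^{(7)}(8)] = −1/1209600 × (0.00000 − 0.00000) = 0.00000.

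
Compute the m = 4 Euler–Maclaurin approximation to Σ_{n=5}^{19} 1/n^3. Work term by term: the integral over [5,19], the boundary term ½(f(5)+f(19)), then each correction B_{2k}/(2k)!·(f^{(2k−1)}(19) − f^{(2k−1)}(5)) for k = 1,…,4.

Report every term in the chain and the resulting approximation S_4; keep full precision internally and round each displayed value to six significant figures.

∫_5^19 1/x^3 dx evaluates to 0.0186150.
½[f(5) + f(19)] = ½[0.00800000 + 0.000145794] = 0.00407290.
Integral + boundary = 0.0226879.
Order-1 term: 1/12 · (-2.30201e-05 − (-0.00480000)) = 0.000398082.
After k=1: 0.0230859.
Order-2 term: −1/720 · (-1.27535e-06 − (-0.00384000)) = -5.33156e-06.
After k=2: 0.0230806.
Order-3 term: 1/30240 · (-1.48379e-07 − (-0.00645120)) = 2.13328e-07.
After k=3: 0.0230808.
Order-4 term: −1/1209600 · (-2.95935e-08 − (-0.0185795)) = -1.53600e-08.

S_4 ≈ 0.0230808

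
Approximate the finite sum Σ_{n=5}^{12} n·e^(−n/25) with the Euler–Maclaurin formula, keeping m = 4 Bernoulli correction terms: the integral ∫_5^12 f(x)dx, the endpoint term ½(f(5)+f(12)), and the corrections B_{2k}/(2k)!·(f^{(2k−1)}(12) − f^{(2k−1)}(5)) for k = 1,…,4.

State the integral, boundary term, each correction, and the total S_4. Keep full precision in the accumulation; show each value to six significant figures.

S_4 ≈ 47.4052

∫_5^12 x·e^(−x/25) dx evaluates to 41.6734.
Boundary: ½(f(5) + f(12)) = ½(4.09365 + 7.42540) = 5.75953.
Running total after boundary: 47.4330.
Order-1 term: 1/12 · (0.321767 − 0.654985) = -0.0277681.
Partial sum through k=1: 47.4052.
Order-2 term: −1/720 · (0.00249493 − 0.00366791) = 1.62914e-06.
Partial sum through k=2: 47.4052.
Order-3 term: 1/30240 · (7.16007e-06 − 1.00606e-05) = -9.59159e-11.
Partial sum through k=3: 47.4052.
Order-4 term: −1/1209600 · (1.65252e-08 − 2.28039e-08) = 5.19078e-15.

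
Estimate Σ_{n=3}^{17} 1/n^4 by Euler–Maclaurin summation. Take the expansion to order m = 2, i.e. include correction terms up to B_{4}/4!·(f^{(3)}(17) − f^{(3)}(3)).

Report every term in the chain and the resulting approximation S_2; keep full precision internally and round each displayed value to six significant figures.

The integral term ∫_3^17 1/x^4 dx = 0.0122778.
½[f(3) + f(17)] = ½[0.0123457 + 1.19730e-05] = 0.00617883.
So far: 0.0184567.
k=1: B_{2}/(2)! × [f^{(1)}(17) − f^{(1)}(3)] = 1/12 × (-2.81719e-06 − (-0.0164609)) = 0.00137151.
Running total after k=1: 0.0198282.
k=2: B_{4}/(4)! × [f^{(3)}(17) − f^{(3)}(3)] = −1/720 × (-2.92441e-07 − (-0.0548697)) = -7.62075e-05.

S_2 ≈ 0.0197520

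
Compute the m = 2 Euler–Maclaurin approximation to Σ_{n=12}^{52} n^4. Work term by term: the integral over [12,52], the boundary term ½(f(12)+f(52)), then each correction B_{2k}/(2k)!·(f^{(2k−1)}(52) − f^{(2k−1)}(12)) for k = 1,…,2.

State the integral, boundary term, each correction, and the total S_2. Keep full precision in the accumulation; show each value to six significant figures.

S_2 ≈ 7.97035e+07

Integral: ∫_12^52 x^4 dx = 7.59910e+07.
Boundary: ½(f(12) + f(52)) = ½(20736.0 + 7.31162e+06) = 3.66618e+06.
Integral + boundary = 7.96572e+07.
Order-1 term: 1/12 · (562432 − 6912.00) = 46293.3.
Running total after k=1: 7.97035e+07.
Order-2 term: −1/720 · (1248.00 − 288.000) = -1.33333.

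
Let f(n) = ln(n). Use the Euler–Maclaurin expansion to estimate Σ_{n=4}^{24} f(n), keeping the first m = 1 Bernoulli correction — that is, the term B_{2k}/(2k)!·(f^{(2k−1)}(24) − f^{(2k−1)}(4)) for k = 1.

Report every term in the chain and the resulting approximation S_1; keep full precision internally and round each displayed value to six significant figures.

Integral: ∫_4^24 ln(x) dx = 50.7281.
Endpoint term: (f(4) + f(24))/2 = (1.38629 + 3.17805)/2 = 2.28217.
Running total after boundary: 53.0103.
Order-1 term: 1/12 · (0.0416667 − 0.250000) = -0.0173611.

S_1 ≈ 52.9929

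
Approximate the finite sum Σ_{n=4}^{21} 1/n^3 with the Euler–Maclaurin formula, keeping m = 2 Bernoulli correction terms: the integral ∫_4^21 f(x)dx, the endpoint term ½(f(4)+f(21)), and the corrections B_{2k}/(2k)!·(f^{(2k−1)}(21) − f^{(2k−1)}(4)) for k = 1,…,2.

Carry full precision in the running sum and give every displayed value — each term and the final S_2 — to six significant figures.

S_2 ≈ 0.0389376

The integral term ∫_4^21 1/x^3 dx = 0.0301162.
½[f(4) + f(21)] = ½[0.0156250 + 0.000107980] = 0.00786649.
Integral + boundary = 0.0379827.
Correction k=1: B_{2}/2! · (f^{(1)}(21) − f^{(1)}(4)) = 1/12 · (-1.54257e-05 − (-0.0117188)) = 0.000975277.
Running total after k=1: 0.0389580.
Correction k=2: B_{4}/4! · (f^{(3)}(21) − f^{(3)}(4)) = −1/720 · (-6.99577e-07 − (-0.0146484)) = -2.03441e-05.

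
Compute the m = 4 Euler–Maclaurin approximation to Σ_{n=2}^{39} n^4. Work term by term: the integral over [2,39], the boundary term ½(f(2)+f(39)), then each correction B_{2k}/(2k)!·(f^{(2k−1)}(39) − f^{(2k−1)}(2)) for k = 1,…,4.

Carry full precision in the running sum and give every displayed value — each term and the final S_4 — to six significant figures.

S_4 ≈ 1.92213e+07

∫_2^39 x^4 dx evaluates to 1.80448e+07.
Endpoint term: (f(2) + f(39))/2 = (16.0000 + 2.31344e+06)/2 = 1.15673e+06.
Running total after boundary: 1.92016e+07.
k=1: B_{2}/(2)! × [f^{(1)}(39) − f^{(1)}(2)] = 1/12 × (237276 − 32.0000) = 19770.3.
After k=1: 1.92213e+07.
k=2: B_{4}/(4)! × [f^{(3)}(39) − f^{(3)}(2)] = −1/720 × (936.000 − 48.0000) = -1.23333.
After k=2: 1.92213e+07.
k=3: B_{6}/(6)! × [f^{(5)}(39) − f^{(5)}(2)] = 1/30240 × (0.00000 − 0.00000) = 0.00000.
After k=3: 1.92213e+07.
k=4: B_{8}/(8)! × [f^{(7)}(39) − f^{(7)}(2)] = −1/1209600 × (0.00000 − 0.00000) = 0.00000.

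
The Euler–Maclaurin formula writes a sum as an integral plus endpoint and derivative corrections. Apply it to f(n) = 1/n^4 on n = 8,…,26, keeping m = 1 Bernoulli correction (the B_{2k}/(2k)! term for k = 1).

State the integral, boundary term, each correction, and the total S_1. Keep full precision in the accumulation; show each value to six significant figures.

S_1 ≈ 0.000765385

Integral: ∫_8^26 1/x^4 dx = 0.000632076.
Boundary: ½(f(8) + f(26)) = ½(0.000244141 + 2.18830e-06) = 0.000123164.
So far: 0.000755241.
Correction k=1: B_{2}/2! · (f^{(1)}(26) − f^{(1)}(8)) = 1/12 · (-3.36661e-07 − (-0.000122070)) = 1.01445e-05.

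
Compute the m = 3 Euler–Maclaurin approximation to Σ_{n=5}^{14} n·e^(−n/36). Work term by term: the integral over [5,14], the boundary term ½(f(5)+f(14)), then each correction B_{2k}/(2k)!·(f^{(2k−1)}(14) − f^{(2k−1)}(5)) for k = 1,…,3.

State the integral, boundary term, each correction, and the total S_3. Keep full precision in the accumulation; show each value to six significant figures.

S_3 ≈ 71.4346

The integral term ∫_5^14 x·e^(−x/36) dx = 64.5421.
Endpoint term: (f(5) + f(14))/2 = (4.35162 + 9.48933)/2 = 6.92048.
So far: 71.4625.
Correction k=1: B_{2}/2! · (f^{(1)}(14) − f^{(1)}(5)) = 1/12 · (0.414217 − 0.749446) = -0.0279358.
After k=1: 71.4346.
Correction k=2: B_{4}/4! · (f^{(3)}(14) − f^{(3)}(5)) = −1/720 · (0.00136561 − 0.00192137) = 7.71883e-07.
After k=2: 71.4346.
Correction k=3: B_{6}/6! · (f^{(5)}(14) − f^{(5)}(5)) = 1/30240 · (1.86082e-06 − 2.51888e-06) = -2.17613e-11.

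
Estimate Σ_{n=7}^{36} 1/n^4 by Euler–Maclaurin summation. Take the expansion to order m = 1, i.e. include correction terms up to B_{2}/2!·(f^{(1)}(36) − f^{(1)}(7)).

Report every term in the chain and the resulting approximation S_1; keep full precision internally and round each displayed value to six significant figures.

S_1 ≈ 0.00119304

Integral: ∫_7^36 1/x^4 dx = 0.000964673.
Endpoint term: (f(7) + f(36))/2 = (0.000416493 + 5.95374e-07)/2 = 0.000208544.
Integral + boundary = 0.00117322.
k=1: B_{2}/(2)! × [f^{(1)}(36) − f^{(1)}(7)] = 1/12 × (-6.61527e-08 − (-0.000237996)) = 1.98275e-05.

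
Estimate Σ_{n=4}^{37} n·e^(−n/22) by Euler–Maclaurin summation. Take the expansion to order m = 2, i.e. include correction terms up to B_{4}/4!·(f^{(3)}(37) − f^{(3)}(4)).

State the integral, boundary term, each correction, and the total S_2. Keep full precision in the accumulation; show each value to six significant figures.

∫_4^37 x·e^(−x/22) dx evaluates to 235.433.
Endpoint term: (f(4) + f(37))/2 = (3.33501 + 6.88331)/2 = 5.10916.
So far: 240.542.
k=1: B_{2}/(2)! × [f^{(1)}(37) − f^{(1)}(4)] = 1/12 × (-0.126842 − 0.682161) = -0.0674170.
After k=1: 240.474.
k=2: B_{4}/(4)! × [f^{(3)}(37) − f^{(3)}(4)] = −1/720 × (0.000506670 − 0.00485468) = 6.03891e-06.

S_2 ≈ 240.474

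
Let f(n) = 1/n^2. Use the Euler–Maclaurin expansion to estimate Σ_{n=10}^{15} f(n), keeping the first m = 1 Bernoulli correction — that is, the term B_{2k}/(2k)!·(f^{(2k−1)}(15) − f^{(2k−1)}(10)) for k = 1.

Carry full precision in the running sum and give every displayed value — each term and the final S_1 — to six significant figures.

Integral: ∫_10^15 1/x^2 dx = 0.0333333.
Boundary: ½(f(10) + f(15)) = ½(0.0100000 + 0.00444444) = 0.00722222.
Integral + boundary = 0.0405556.
Correction k=1: B_{2}/2! · (f^{(1)}(15) − f^{(1)}(10)) = 1/12 · (-0.000592593 − (-0.00200000)) = 0.000117284.

S_1 ≈ 0.0406728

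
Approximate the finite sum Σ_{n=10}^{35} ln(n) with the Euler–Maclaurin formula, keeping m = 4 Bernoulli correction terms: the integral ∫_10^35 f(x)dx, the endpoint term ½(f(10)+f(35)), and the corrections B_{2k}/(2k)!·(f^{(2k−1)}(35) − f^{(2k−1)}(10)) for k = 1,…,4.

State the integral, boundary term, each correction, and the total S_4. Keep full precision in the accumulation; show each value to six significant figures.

S_4 ≈ 79.3343

∫_10^35 ln(x) dx evaluates to 76.4113.
Boundary: ½(f(10) + f(35)) = ½(2.30259 + 3.55535) = 2.92897.
Integral + boundary = 79.3403.
Correction k=1: B_{2}/2! · (f^{(1)}(35) − f^{(1)}(10)) = 1/12 · (0.0285714 − 0.100000) = -0.00595238.
Partial sum through k=1: 79.3343.
Correction k=2: B_{4}/4! · (f^{(3)}(35) − f^{(3)}(10)) = −1/720 · (4.66472e-05 − 0.00200000) = 2.71299e-06.
Partial sum through k=2: 79.3343.
Correction k=3: B_{6}/6! · (f^{(5)}(35) − f^{(5)}(10)) = 1/30240 · (4.56952e-07 − 0.000240000) = -7.92140e-09.
Partial sum through k=3: 79.3343.
Correction k=4: B_{8}/8! · (f^{(7)}(35) − f^{(7)}(10)) = −1/1209600 · (1.11907e-08 − 7.20000e-05) = 5.95146e-11.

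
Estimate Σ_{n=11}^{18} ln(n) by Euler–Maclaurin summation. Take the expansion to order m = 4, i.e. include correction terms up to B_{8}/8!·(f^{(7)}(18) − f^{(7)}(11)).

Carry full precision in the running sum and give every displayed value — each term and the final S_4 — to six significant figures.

The integral term ∫_11^18 ln(x) dx = 18.6498.
Boundary: ½(f(11) + f(18)) = ½(2.39790 + 2.89037) = 2.64413.
So far: 21.2940.
k=1: B_{2}/(2)! × [f^{(1)}(18) − f^{(1)}(11)] = 1/12 × (0.0555556 − 0.0909091) = -0.00294613.
Partial sum through k=1: 21.2910.
k=2: B_{4}/(4)! × [f^{(3)}(18) − f^{(3)}(11)] = −1/720 × (0.000342936 − 0.00150263) = 1.61069e-06.
Partial sum through k=2: 21.2910.
k=3: B_{6}/(6)! × [f^{(5)}(18) − f^{(5)}(11)] = 1/30240 × (1.27013e-05 − 0.000149021) = -4.50793e-09.
Partial sum through k=3: 21.2910.
k=4: B_{8}/(8)! × [f^{(7)}(18) − f^{(7)}(11)] = −1/1209600 × (1.17605e-06 − 3.69474e-05) = 2.95729e-11.

S_4 ≈ 21.2910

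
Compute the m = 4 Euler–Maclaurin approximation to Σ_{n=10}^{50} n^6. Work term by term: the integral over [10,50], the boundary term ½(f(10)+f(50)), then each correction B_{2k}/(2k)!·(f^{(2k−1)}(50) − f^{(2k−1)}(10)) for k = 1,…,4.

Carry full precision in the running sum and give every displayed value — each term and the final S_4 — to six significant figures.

S_4 ≈ 1.19575e+11

∫_10^50 x^6 dx evaluates to 1.11606e+11.
Boundary: ½(f(10) + f(50)) = ½(1.00000e+06 + 1.56250e+10) = 7.81300e+09.
Running total after boundary: 1.19419e+11.
k=1: B_{2}/(2)! × [f^{(1)}(50) − f^{(1)}(10)] = 1/12 × (1.87500e+09 − 600000) = 1.56200e+08.
Running total after k=1: 1.19575e+11.
k=2: B_{4}/(4)! × [f^{(3)}(50) − f^{(3)}(10)] = −1/720 × (1.50000e+07 − 120000) = -20666.7.
Running total after k=2: 1.19575e+11.
k=3: B_{6}/(6)! × [f^{(5)}(50) − f^{(5)}(10)] = 1/30240 × (36000.0 − 7200.00) = 0.952381.
Running total after k=3: 1.19575e+11.
k=4: B_{8}/(8)! × [f^{(7)}(50) − f^{(7)}(10)] = −1/1209600 × (0.00000 − 0.00000) = 0.00000.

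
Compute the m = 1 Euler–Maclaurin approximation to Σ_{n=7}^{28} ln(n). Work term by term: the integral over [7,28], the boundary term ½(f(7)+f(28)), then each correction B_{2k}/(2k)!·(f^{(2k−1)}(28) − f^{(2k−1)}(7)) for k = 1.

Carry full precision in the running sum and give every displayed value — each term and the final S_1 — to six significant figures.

The integral term ∫_7^28 ln(x) dx = 58.6804.
Endpoint term: (f(7) + f(28))/2 = (1.94591 + 3.33220)/2 = 2.63906.
So far: 61.3194.
Correction k=1: B_{2}/2! · (f^{(1)}(28) − f^{(1)}(7)) = 1/12 · (0.0357143 − 0.142857) = -0.00892857.

S_1 ≈ 61.3105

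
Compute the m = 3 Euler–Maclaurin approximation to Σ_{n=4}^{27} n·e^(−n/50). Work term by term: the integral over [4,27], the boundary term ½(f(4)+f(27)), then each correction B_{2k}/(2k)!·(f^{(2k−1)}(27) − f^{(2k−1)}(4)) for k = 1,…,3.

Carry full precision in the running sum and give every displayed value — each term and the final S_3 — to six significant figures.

∫_4^27 x·e^(−x/50) dx evaluates to 248.833.
Boundary: ½(f(4) + f(27)) = ½(3.69247 + 15.7342) = 9.71333.
Running total after boundary: 258.547.
k=1: B_{2}/(2)! × [f^{(1)}(27) − f^{(1)}(4)] = 1/12 × (0.268064 − 0.849267) = -0.0484336.
Partial sum through k=1: 258.498.
k=2: B_{4}/(4)! × [f^{(3)}(27) − f^{(3)}(4)] = −1/720 × (0.000573424 − 0.00107820) = 7.01077e-07.
Partial sum through k=2: 258.498.
k=3: B_{6}/(6)! × [f^{(5)}(27) − f^{(5)}(4)] = 1/30240 × (4.15849e-07 − 7.26677e-07) = -1.02787e-11.

S_3 ≈ 258.498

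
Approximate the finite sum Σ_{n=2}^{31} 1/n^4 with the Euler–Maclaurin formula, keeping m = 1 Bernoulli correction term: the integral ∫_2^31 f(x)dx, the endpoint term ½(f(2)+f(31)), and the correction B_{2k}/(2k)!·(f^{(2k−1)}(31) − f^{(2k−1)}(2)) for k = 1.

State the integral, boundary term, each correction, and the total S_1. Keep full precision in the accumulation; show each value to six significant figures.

∫_2^31 1/x^4 dx evaluates to 0.0416555.
Endpoint term: (f(2) + f(31))/2 = (0.0625000 + 1.08281e-06)/2 = 0.0312505.
Integral + boundary = 0.0729060.
k=1: B_{2}/(2)! × [f^{(1)}(31) − f^{(1)}(2)] = 1/12 × (-1.39718e-07 − (-0.125000)) = 0.0104167.

S_1 ≈ 0.0833227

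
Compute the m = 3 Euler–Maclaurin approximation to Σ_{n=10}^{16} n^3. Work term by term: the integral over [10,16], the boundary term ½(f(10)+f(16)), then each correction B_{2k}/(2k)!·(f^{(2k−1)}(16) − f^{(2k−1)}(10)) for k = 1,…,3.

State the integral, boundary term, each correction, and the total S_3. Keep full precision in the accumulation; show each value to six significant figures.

Integral: ∫_10^16 x^3 dx = 13884.0.
Boundary: ½(f(10) + f(16)) = ½(1000.00 + 4096.00) = 2548.00.
So far: 16432.0.
k=1: B_{2}/(2)! × [f^{(1)}(16) − f^{(1)}(10)] = 1/12 × (768.000 − 300.000) = 39.0000.
Partial sum through k=1: 16471.0.
k=2: B_{4}/(4)! × [f^{(3)}(16) − f^{(3)}(10)] = −1/720 × (6.00000 − 6.00000) = 0.00000.
Partial sum through k=2: 16471.0.
k=3: B_{6}/(6)! × [f^{(5)}(16) − f^{(5)}(10)] = 1/30240 × (0.00000 − 0.00000) = 0.00000.

S_3 ≈ 16471.0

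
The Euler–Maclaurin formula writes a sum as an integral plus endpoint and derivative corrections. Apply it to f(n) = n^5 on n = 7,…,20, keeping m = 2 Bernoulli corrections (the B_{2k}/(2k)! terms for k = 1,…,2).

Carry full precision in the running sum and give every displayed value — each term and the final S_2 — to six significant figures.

∫_7^20 x^5 dx evaluates to 1.06471e+07.
Endpoint term: (f(7) + f(20))/2 = (16807.0 + 3.20000e+06)/2 = 1.60840e+06.
So far: 1.22555e+07.
k=1: B_{2}/(2)! × [f^{(1)}(20) − f^{(1)}(7)] = 1/12 × (800000 − 12005.0) = 65666.2.
Partial sum through k=1: 1.23211e+07.
k=2: B_{4}/(4)! × [f^{(3)}(20) − f^{(3)}(7)] = −1/720 × (24000.0 − 2940.00) = -29.2500.

S_2 ≈ 1.23211e+07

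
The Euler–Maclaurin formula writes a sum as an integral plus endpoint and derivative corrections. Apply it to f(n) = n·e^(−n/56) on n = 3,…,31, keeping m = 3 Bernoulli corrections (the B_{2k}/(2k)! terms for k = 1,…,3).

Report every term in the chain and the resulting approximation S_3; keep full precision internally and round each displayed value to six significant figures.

S_3 ≈ 341.058

The integral term ∫_3^31 x·e^(−x/56) dx = 330.779.
Endpoint term: (f(3) + f(31))/2 = (2.84351 + 17.8217)/2 = 10.3326.
Running total after boundary: 341.112.
Correction k=1: B_{2}/2! · (f^{(1)}(31) − f^{(1)}(3)) = 1/12 · (0.256649 − 0.897061) = -0.0533677.
Running total after k=1: 341.058.
Correction k=2: B_{4}/4! · (f^{(3)}(31) − f^{(3)}(3)) = −1/720 · (0.000448480 − 0.000890541) = 6.13974e-07.
Running total after k=2: 341.058.
Correction k=3: B_{6}/6! · (f^{(5)}(31) − f^{(5)}(3)) = 1/30240 · (2.59924e-07 − 4.76732e-07) = -7.16956e-12.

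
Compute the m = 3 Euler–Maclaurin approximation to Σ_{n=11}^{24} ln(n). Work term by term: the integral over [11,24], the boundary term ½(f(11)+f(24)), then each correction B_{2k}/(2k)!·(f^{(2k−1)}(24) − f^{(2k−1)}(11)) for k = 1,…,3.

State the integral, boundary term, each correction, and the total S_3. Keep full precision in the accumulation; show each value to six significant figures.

The integral term ∫_11^24 ln(x) dx = 36.8964.
Endpoint term: (f(11) + f(24))/2 = (2.39790 + 3.17805)/2 = 2.78797.
Integral + boundary = 39.6844.
Order-1 term: 1/12 · (0.0416667 − 0.0909091) = -0.00410354.
Partial sum through k=1: 39.6803.
Order-2 term: −1/720 · (0.000144676 − 0.00150263) = 1.88605e-06.
Partial sum through k=2: 39.6803.
Order-3 term: 1/30240 · (3.01408e-06 − 0.000149021) = -4.82827e-09.

S_3 ≈ 39.6803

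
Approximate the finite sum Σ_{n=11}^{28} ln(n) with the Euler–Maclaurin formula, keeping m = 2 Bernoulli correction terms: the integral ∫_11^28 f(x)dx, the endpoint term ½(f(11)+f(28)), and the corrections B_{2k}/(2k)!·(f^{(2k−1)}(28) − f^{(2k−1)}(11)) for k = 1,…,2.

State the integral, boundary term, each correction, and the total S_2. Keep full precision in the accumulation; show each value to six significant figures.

Integral: ∫_11^28 ln(x) dx = 49.9249.
Endpoint term: (f(11) + f(28))/2 = (2.39790 + 3.33220)/2 = 2.86505.
So far: 52.7899.
Order-1 term: 1/12 · (0.0357143 − 0.0909091) = -0.00459957.
Partial sum through k=1: 52.7853.
Order-2 term: −1/720 · (9.11079e-05 − 0.00150263) = 1.96045e-06.

S_2 ≈ 52.7853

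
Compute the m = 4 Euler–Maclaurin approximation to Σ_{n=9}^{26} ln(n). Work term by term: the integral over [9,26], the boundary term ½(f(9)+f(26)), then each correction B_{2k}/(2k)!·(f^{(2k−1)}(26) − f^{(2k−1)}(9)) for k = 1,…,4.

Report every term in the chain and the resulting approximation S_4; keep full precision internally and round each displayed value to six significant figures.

S_4 ≈ 50.6571

The integral term ∫_9^26 ln(x) dx = 47.9355.
Endpoint term: (f(9) + f(26))/2 = (2.19722 + 3.25810)/2 = 2.72766.
Integral + boundary = 50.6631.
Order-1 term: 1/12 · (0.0384615 − 0.111111) = -0.00605413.
After k=1: 50.6571.
Order-2 term: −1/720 · (0.000113792 − 0.00274348) = 3.65235e-06.
After k=2: 50.6571.
Order-3 term: 1/30240 · (2.01997e-06 − 0.000406442) = -1.33737e-08.
After k=3: 50.6571.
Order-4 term: −1/1209600 · (8.96436e-08 − 0.000150534) = 1.24375e-10.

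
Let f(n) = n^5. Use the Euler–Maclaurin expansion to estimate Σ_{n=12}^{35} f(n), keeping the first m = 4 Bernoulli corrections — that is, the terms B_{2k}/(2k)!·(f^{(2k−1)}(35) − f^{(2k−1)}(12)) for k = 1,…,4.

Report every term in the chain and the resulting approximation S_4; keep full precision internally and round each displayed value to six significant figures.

The integral term ∫_12^35 x^5 dx = 3.05880e+08.
Endpoint term: (f(12) + f(35))/2 = (248832 + 5.25219e+07)/2 = 2.63854e+07.
Integral + boundary = 3.32265e+08.
Order-1 term: 1/12 · (7.50312e+06 − 103680) = 616620.
Running total after k=1: 3.32882e+08.
Order-2 term: −1/720 · (73500.0 − 8640.00) = -90.0833.
Running total after k=2: 3.32882e+08.
Order-3 term: 1/30240 · (120.000 − 120.000) = 0.00000.
Running total after k=3: 3.32882e+08.
Order-4 term: −1/1209600 · (0.00000 − 0.00000) = 0.00000.

S_4 ≈ 3.32882e+08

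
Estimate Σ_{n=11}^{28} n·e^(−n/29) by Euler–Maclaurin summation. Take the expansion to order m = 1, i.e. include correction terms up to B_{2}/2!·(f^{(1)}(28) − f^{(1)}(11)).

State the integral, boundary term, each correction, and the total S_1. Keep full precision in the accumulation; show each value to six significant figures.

∫_11^28 x·e^(−x/29) dx evaluates to 164.387.
Endpoint term: (f(11) + f(28))/2 = (7.52767 + 10.6620)/2 = 9.09484.
Running total after boundary: 173.482.
k=1: B_{2}/(2)! × [f^{(1)}(28) − f^{(1)}(11)] = 1/12 × (0.0131306 − 0.424759) = -0.0343023.

S_1 ≈ 173.447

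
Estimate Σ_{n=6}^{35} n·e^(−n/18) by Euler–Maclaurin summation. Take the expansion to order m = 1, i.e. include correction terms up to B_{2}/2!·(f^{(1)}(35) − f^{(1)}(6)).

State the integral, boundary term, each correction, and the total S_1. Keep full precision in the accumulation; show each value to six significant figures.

S_1 ≈ 177.658

The integral term ∫_6^35 x·e^(−x/18) dx = 173.056.
½[f(6) + f(35)] = ½[4.29919 + 5.00733] = 4.65326.
So far: 177.709.
Order-1 term: 1/12 · (-0.135119 − 0.477688) = -0.0510672.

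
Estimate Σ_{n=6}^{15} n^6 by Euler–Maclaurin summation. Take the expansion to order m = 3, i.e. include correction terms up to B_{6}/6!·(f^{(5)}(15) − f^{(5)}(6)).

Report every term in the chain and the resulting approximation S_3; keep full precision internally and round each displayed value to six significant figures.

The integral term ∫_6^15 x^6 dx = 2.43685e+07.
Boundary: ½(f(6) + f(15)) = ½(46656.0 + 1.13906e+07) = 5.71864e+06.
So far: 3.00871e+07.
Order-1 term: 1/12 · (4.55625e+06 − 46656.0) = 375800.
Partial sum through k=1: 3.04629e+07.
Order-2 term: −1/720 · (405000 − 25920.0) = -526.500.
Partial sum through k=2: 3.04624e+07.
Order-3 term: 1/30240 · (10800.0 − 4320.00) = 0.214286.

S_3 ≈ 3.04624e+07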